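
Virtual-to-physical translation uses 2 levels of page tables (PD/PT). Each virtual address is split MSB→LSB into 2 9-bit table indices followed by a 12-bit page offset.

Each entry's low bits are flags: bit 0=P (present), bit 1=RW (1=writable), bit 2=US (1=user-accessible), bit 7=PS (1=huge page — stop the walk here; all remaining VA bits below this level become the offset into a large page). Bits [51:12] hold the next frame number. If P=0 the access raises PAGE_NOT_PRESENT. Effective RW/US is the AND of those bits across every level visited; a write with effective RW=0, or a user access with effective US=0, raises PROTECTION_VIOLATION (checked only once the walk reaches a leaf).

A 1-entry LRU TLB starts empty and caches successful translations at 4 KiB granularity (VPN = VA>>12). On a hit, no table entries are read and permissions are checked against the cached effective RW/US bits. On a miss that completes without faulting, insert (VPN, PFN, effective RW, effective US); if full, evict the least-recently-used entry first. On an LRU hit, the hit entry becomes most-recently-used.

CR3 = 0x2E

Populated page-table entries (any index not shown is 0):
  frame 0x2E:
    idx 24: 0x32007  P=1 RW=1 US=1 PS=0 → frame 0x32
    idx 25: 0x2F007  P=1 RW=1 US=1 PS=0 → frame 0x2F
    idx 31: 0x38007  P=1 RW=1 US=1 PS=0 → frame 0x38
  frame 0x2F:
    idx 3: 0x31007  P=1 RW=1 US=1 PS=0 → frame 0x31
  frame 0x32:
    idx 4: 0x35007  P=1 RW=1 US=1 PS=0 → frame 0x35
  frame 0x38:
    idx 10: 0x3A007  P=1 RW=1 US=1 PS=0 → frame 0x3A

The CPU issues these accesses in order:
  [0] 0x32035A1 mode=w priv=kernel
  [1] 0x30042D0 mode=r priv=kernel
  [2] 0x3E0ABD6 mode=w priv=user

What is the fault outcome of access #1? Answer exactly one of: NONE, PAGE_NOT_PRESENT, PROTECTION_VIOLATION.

Per-access translation:
#0 VA=0x32035A1 (w,kernel):
  [0] read 0x2E idx=25: raw=0x2F007 flags P=1 W=1 U=1 S=0
  [1] read 0x2F idx=3: raw=0x31007 flags P=1 W=1 U=1 S=0
  ⇒ phys 0x315A1  [2 reads]
#1 VA=0x30042D0 (r,kernel):
  [0] read 0x2E idx=24: raw=0x32007 flags P=1 W=1 U=1 S=0
  [1] read 0x32 idx=4: raw=0x35007 flags P=1 W=1 U=1 S=0
  ⇒ phys 0x352D0  [2 reads]
#2 VA=0x3E0ABD6 (w,user):
  [0] read 0x2E idx=31: raw=0x38007 flags P=1 W=1 U=1 S=0
  [1] read 0x38 idx=10: raw=0x3A007 flags P=1 W=1 U=1 S=0
  ⇒ phys 0x3ABD6  [2 reads]

Access #1 fault: NONE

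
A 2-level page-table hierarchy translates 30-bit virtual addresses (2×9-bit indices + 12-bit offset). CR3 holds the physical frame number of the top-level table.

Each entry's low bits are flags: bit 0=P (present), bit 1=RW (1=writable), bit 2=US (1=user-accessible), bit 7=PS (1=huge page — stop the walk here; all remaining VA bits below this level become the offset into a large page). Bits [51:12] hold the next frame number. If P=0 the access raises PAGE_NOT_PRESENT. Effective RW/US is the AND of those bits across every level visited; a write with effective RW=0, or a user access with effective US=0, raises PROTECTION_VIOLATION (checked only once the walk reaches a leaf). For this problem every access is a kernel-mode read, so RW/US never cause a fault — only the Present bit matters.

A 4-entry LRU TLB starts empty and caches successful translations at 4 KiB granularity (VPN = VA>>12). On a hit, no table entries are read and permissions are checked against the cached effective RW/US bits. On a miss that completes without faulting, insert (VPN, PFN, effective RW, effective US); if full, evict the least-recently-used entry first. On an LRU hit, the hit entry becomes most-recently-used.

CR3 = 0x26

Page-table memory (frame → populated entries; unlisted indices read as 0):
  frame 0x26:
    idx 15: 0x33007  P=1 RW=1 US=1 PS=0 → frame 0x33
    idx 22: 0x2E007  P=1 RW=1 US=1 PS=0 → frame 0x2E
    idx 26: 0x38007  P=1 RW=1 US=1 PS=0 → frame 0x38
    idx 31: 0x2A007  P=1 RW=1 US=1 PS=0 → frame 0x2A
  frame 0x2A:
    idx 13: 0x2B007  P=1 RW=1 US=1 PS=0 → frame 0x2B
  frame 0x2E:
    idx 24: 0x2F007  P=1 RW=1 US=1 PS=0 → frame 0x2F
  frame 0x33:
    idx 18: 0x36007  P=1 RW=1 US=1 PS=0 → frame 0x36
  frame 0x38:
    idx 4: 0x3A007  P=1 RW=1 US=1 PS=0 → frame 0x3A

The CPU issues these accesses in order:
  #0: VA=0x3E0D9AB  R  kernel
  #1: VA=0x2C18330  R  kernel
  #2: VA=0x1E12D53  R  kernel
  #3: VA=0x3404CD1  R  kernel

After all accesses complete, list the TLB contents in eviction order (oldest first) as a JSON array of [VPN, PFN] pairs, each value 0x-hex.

Per-access translation:
#0 VA=0x3E0D9AB (r,kernel):
  lvl0: tbl 0x26, slot 31 ⇒ 0x2A007 (P1/RW1/US1/PS0)
  lvl1: tbl 0x2A, slot 13 ⇒ 0x2B007 (P1/RW1/US1/PS0)
  → PA=0x2B9AB  (2 entries read)
#1 VA=0x2C18330 (r,kernel):
  lvl0: tbl 0x26, slot 22 ⇒ 0x2E007 (P1/RW1/US1/PS0)
  lvl1: tbl 0x2E, slot 24 ⇒ 0x2F007 (P1/RW1/US1/PS0)
  → PA=0x2F330  (2 entries read)
#2 VA=0x1E12D53 (r,kernel):
  lvl0: tbl 0x26, slot 15 ⇒ 0x33007 (P1/RW1/US1/PS0)
  lvl1: tbl 0x33, slot 18 ⇒ 0x36007 (P1/RW1/US1/PS0)
  → PA=0x36D53  (2 entries read)
#3 VA=0x3404CD1 (r,kernel):
  lvl0: tbl 0x26, slot 26 ⇒ 0x38007 (P1/RW1/US1/PS0)
  lvl1: tbl 0x38, slot 4 ⇒ 0x3A007 (P1/RW1/US1/PS0)
  → PA=0x3ACD1  (2 entries read)

TLB: [["0x3E0D", "0x2B"], ["0x2C18", "0x2F"], ["0x1E12", "0x36"], ["0x3404", "0x3A"]]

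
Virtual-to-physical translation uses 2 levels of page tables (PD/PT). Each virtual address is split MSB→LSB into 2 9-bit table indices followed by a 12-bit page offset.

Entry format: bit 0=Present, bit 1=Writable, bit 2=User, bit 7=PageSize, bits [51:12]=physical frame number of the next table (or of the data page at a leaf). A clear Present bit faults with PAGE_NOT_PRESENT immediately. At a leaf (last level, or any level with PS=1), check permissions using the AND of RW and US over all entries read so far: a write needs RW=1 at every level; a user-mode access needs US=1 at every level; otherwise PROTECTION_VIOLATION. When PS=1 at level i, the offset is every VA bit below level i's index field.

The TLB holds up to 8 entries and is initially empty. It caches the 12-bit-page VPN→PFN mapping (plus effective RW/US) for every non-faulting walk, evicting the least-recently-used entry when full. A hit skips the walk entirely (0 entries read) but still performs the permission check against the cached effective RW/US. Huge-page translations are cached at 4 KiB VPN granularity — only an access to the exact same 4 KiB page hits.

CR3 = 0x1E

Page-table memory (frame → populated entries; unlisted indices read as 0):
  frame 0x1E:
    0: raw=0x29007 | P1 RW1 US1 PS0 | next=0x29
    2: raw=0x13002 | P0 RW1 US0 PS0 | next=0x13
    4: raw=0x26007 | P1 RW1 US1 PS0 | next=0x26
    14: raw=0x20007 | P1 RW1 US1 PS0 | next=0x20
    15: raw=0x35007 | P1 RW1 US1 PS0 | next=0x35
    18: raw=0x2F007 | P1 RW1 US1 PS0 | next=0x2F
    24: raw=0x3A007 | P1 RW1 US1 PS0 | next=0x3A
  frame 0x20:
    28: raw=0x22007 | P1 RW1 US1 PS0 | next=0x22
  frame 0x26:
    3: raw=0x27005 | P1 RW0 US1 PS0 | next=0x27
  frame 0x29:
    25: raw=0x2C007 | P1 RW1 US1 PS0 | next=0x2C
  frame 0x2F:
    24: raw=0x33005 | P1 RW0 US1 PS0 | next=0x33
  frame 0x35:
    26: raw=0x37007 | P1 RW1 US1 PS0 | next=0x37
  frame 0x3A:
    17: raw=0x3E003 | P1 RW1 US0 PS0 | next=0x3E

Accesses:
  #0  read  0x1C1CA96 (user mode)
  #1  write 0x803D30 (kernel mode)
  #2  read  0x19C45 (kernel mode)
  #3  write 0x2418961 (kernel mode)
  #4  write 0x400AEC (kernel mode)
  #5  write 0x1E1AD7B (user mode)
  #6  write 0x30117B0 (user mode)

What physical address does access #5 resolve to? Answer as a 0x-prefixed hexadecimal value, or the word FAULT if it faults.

Per-access translation:
#0 VA=0x1C1CA96 (r,user):
  L0 @0x1E[14] → 0x20007  P=1,RW=1,US=1,PS=0
  L1 @0x20[28] → 0x22007  P=1,RW=1,US=1,PS=0
  ✓ 0x22A96  — 2 lookups
#1 VA=0x803D30 (w,kernel):
  L0 @0x1E[4] → 0x26007  P=1,RW=1,US=1,PS=0
  L1 @0x26[3] → 0x27005  P=1,RW=0,US=1,PS=0
  → PROTECTION_VIOLATION  (2 entries read)
#2 VA=0x19C45 (r,kernel):
  L0 @0x1E[0] → 0x29007  P=1,RW=1,US=1,PS=0
  L1 @0x29[25] → 0x2C007  P=1,RW=1,US=1,PS=0
  ✓ 0x2CC45  — 2 lookups
#3 VA=0x2418961 (w,kernel):
  L0 @0x1E[18] → 0x2F007  P=1,RW=1,US=1,PS=0
  L1 @0x2F[24] → 0x33005  P=1,RW=0,US=1,PS=0
  → PROTECTION_VIOLATION  (2 entries read)
#4 VA=0x400AEC (w,kernel):
  L0 @0x1E[2] → 0x13002  P=0,RW=1,US=0,PS=0
  → PAGE_NOT_PRESENT  (1 entries read)
#5 VA=0x1E1AD7B (w,user):
  L0 @0x1E[15] → 0x35007  P=1,RW=1,US=1,PS=0
  L1 @0x35[26] → 0x37007  P=1,RW=1,US=1,PS=0
  ✓ 0x37D7B  — 2 lookups
#6 VA=0x30117B0 (w,user):
  L0 @0x1E[24] → 0x3A007  P=1,RW=1,US=1,PS=0
  L1 @0x3A[17] → 0x3E003  P=1,RW=1,US=0,PS=0
  → PROTECTION_VIOLATION  (2 entries read)

Access #5 PA: 0x37D7B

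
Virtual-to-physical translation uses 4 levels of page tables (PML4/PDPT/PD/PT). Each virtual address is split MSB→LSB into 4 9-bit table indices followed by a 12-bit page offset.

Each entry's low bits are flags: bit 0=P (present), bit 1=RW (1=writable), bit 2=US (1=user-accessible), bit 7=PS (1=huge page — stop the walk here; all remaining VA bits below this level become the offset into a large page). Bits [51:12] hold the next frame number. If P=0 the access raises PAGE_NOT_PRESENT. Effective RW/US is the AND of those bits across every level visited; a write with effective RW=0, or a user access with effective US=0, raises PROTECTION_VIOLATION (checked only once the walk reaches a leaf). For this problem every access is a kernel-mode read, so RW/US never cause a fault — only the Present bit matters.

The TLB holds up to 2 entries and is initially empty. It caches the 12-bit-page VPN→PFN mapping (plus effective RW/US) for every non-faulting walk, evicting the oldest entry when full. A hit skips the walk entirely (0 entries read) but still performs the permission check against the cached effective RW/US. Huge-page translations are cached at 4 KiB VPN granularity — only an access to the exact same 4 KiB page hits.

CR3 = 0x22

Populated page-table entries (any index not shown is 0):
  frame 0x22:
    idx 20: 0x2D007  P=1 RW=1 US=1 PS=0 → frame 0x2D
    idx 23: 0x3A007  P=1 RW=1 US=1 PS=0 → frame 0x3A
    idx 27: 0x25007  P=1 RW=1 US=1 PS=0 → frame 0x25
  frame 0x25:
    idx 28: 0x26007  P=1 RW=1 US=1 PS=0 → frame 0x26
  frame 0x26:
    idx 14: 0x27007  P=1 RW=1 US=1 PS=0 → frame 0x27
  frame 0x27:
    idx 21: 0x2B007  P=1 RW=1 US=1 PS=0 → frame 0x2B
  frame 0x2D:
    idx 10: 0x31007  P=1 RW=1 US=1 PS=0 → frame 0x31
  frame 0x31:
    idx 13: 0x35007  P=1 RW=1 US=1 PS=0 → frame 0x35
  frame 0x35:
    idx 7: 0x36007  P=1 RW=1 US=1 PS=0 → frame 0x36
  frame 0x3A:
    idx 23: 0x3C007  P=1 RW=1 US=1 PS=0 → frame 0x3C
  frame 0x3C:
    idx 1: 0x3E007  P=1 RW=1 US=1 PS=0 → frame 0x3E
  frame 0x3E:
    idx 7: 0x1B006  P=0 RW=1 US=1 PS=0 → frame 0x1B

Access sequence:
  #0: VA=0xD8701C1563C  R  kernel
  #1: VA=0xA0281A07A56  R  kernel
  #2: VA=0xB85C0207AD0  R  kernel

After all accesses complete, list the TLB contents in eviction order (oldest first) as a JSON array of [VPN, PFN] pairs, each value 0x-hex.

Per-access translation:
#0 VA=0xD8701C1563C (r,kernel):
  L0: frame=0x22 idx=27 entry=0x25007 [P=1 RW=1 US=1 PS=0]
  L1: frame=0x25 idx=28 entry=0x26007 [P=1 RW=1 US=1 PS=0]
  L2: frame=0x26 idx=14 entry=0x27007 [P=1 RW=1 US=1 PS=0]
  L3: frame=0x27 idx=21 entry=0x2B007 [P=1 RW=1 US=1 PS=0]
  → PA=0x2B63C  (4 entries read)
#1 VA=0xA0281A07A56 (r,kernel):
  L0: frame=0x22 idx=20 entry=0x2D007 [P=1 RW=1 US=1 PS=0]
  L1: frame=0x2D idx=10 entry=0x31007 [P=1 RW=1 US=1 PS=0]
  L2: frame=0x31 idx=13 entry=0x35007 [P=1 RW=1 US=1 PS=0]
  L3: frame=0x35 idx=7 entry=0x36007 [P=1 RW=1 US=1 PS=0]
  → PA=0x36A56  (4 entries read)
#2 VA=0xB85C0207AD0 (r,kernel):
  L0: frame=0x22 idx=23 entry=0x3A007 [P=1 RW=1 US=1 PS=0]
  L1: frame=0x3A idx=23 entry=0x3C007 [P=1 RW=1 US=1 PS=0]
  L2: frame=0x3C idx=1 entry=0x3E007 [P=1 RW=1 US=1 PS=0]
  L3: frame=0x3E idx=7 entry=0x1B006 [P=0 RW=1 US=1 PS=0]
  ✗ PAGE_NOT_PRESENT  [4 reads]

TLB: [["0xD8701C15", "0x2B"], ["0xA0281A07", "0x36"]]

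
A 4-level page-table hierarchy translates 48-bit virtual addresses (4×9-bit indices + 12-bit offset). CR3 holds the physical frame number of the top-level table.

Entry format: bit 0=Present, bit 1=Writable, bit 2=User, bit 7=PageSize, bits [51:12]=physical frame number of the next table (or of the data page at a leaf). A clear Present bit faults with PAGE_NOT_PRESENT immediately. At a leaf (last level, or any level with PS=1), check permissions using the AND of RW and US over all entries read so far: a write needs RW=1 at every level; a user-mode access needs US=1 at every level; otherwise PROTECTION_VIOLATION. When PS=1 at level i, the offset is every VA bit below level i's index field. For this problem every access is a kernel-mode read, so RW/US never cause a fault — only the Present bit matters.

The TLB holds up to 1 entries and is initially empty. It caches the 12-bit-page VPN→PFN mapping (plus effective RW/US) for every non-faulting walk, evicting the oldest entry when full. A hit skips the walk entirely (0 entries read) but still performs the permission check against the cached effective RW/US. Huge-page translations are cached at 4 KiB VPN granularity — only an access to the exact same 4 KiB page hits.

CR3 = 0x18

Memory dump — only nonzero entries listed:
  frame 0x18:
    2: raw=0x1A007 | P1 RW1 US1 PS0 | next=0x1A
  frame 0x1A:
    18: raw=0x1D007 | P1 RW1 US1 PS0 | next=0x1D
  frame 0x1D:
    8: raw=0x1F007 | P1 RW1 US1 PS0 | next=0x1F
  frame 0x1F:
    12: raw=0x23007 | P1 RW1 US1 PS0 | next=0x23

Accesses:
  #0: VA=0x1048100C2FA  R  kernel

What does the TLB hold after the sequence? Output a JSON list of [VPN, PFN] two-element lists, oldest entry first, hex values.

Per-access translation:
#0 VA=0x1048100C2FA (r,kernel):
  L0 @0x18[2] → 0x1A007  P=1,RW=1,US=1,PS=0
  L1 @0x1A[18] → 0x1D007  P=1,RW=1,US=1,PS=0
  L2 @0x1D[8] → 0x1F007  P=1,RW=1,US=1,PS=0
  L3 @0x1F[12] → 0x23007  P=1,RW=1,US=1,PS=0
  ⇒ phys 0x232FA  [4 reads]

TLB: [["0x1048100C", "0x23"]]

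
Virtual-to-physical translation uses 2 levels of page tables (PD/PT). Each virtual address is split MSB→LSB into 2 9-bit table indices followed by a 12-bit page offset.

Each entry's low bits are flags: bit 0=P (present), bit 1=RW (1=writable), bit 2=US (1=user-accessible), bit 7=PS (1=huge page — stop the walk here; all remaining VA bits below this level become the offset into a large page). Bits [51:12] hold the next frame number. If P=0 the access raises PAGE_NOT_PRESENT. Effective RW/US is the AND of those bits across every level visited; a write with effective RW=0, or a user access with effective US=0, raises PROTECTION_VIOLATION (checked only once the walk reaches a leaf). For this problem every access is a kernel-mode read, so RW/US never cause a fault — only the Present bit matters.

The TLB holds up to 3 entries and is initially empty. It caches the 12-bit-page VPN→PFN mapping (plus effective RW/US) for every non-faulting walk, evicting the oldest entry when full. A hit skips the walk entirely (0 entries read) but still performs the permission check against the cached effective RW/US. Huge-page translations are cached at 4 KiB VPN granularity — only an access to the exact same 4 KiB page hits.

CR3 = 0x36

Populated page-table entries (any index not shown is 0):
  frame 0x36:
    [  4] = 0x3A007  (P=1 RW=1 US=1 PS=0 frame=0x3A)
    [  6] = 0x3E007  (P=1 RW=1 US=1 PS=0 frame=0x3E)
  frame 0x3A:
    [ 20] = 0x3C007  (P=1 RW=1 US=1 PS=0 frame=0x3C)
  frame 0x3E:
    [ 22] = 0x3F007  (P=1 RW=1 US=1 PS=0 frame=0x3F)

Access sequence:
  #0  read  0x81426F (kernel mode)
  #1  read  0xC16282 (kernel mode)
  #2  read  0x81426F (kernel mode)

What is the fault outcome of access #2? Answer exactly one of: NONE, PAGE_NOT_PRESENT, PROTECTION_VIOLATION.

Per-access translation:
#0 VA=0x81426F (r,kernel):
  L0: frame=0x36 idx=4 entry=0x3A007 [P=1 RW=1 US=1 PS=0]
  L1: frame=0x3A idx=20 entry=0x3C007 [P=1 RW=1 US=1 PS=0]
  ✓ 0x3C26F  — 2 lookups
#1 VA=0xC16282 (r,kernel):
  L0: frame=0x36 idx=6 entry=0x3E007 [P=1 RW=1 US=1 PS=0]
  L1: frame=0x3E idx=22 entry=0x3F007 [P=1 RW=1 US=1 PS=0]
  ✓ 0x3F282  — 2 lookups
#2 VA=0x81426F (r,kernel):
  TLB hit vpn=0x814 → PA=0x3C26F

Access #2 fault: NONE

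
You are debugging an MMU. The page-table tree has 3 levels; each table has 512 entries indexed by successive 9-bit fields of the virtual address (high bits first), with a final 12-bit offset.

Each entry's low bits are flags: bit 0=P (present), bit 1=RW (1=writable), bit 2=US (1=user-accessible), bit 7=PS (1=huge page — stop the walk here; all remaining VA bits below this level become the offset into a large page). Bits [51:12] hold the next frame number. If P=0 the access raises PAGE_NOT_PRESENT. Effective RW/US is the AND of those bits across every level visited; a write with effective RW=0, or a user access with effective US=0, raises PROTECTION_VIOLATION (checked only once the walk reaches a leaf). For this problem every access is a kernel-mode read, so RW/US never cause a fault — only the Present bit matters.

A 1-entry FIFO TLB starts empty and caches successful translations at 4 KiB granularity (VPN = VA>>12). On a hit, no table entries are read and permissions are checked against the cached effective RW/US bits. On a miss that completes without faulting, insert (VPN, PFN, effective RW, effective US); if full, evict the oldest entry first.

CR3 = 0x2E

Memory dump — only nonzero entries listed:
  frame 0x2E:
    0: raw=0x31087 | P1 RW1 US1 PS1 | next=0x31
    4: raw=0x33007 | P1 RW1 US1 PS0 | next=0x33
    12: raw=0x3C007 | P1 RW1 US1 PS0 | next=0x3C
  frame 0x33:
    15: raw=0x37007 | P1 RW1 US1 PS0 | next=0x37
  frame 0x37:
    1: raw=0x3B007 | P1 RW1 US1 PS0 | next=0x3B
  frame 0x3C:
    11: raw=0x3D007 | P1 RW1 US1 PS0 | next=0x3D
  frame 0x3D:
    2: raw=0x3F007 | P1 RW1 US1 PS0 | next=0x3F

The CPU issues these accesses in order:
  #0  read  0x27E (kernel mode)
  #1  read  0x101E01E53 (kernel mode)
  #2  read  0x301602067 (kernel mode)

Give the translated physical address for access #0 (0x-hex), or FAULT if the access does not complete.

Walk each access:
#0 VA=0x27E (r,kernel):
  L0: frame=0x2E idx=0 entry=0x31087 [P=1 RW=1 US=1 PS=1]
  ⇒ phys 0x3127E (huge @L0)  [1 reads]
#1 VA=0x101E01E53 (r,kernel):
  L0: frame=0x2E idx=4 entry=0x33007 [P=1 RW=1 US=1 PS=0]
  L1: frame=0x33 idx=15 entry=0x37007 [P=1 RW=1 US=1 PS=0]
  L2: frame=0x37 idx=1 entry=0x3B007 [P=1 RW=1 US=1 PS=0]
  ⇒ phys 0x3BE53  [3 reads]
#2 VA=0x301602067 (r,kernel):
  L0: frame=0x2E idx=12 entry=0x3C007 [P=1 RW=1 US=1 PS=0]
  L1: frame=0x3C idx=11 entry=0x3D007 [P=1 RW=1 US=1 PS=0]
  L2: frame=0x3D idx=2 entry=0x3F007 [P=1 RW=1 US=1 PS=0]
  ⇒ phys 0x3F067  [3 reads]

Access #0 PA: 0x3127E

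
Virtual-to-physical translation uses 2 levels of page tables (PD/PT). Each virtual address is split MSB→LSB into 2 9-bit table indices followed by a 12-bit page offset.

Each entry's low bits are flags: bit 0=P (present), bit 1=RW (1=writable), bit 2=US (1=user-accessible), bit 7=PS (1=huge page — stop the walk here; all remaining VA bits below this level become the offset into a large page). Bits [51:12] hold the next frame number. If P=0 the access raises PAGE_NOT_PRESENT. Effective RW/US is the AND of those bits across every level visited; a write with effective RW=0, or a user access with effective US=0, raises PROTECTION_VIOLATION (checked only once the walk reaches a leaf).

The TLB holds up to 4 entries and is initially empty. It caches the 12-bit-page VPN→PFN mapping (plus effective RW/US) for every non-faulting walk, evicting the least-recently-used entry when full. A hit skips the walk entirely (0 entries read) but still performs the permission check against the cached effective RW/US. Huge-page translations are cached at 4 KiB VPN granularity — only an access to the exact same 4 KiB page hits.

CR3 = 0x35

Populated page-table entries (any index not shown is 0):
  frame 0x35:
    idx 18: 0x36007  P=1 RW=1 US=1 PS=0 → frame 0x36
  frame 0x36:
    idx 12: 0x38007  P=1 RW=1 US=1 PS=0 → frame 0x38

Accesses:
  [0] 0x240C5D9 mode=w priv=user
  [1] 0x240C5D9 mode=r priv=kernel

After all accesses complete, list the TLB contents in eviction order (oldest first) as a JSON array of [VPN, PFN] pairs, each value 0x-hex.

Walk each access:
#0 VA=0x240C5D9 (w,user):
  L0: frame=0x35 idx=18 entry=0x36007 [P=1 RW=1 US=1 PS=0]
  L1: frame=0x36 idx=12 entry=0x38007 [P=1 RW=1 US=1 PS=0]
  → PA=0x385D9  (2 entries read)
#1 VA=0x240C5D9 (r,kernel):
  TLB hit vpn=0x240C → PA=0x385D9

TLB: [["0x240C", "0x38"]]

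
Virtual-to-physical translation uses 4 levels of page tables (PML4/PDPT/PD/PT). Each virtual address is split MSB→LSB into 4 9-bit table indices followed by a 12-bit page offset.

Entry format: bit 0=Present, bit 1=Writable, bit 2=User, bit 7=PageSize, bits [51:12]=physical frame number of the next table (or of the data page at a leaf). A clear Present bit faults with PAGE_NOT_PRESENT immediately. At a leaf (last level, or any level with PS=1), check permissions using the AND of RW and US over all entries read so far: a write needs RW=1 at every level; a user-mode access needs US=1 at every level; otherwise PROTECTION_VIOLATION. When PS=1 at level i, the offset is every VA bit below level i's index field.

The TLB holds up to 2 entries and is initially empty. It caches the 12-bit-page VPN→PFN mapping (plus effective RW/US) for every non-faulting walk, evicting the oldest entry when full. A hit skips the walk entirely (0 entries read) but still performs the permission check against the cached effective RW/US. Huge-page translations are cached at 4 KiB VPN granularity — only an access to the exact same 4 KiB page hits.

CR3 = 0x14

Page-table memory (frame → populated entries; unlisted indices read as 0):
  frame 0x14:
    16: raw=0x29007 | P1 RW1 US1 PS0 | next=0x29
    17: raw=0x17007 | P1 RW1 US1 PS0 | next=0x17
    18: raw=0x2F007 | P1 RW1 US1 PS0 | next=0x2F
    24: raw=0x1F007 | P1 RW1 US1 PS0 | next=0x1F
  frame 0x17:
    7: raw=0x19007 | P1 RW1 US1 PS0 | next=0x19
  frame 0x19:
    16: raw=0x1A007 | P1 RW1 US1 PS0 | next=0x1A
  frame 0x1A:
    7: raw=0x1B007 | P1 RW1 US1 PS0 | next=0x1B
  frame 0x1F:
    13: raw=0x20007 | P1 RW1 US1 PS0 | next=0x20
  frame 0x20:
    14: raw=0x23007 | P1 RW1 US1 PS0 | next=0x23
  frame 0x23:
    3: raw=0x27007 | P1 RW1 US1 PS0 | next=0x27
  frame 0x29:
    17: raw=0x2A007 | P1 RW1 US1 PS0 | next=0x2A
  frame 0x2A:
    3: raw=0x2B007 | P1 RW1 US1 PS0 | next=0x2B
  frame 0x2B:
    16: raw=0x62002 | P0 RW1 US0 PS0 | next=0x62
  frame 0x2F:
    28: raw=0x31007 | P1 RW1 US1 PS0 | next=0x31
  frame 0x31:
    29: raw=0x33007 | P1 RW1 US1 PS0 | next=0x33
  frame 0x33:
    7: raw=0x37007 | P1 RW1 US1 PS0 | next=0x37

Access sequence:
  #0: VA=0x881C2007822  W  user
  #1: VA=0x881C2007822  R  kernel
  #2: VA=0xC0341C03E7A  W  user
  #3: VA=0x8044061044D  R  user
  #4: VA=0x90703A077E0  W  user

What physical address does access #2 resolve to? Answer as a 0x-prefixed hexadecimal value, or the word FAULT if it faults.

Walk each access:
#0 VA=0x881C2007822 (w,user):
  L0 @0x14[17] → 0x17007  P=1,RW=1,US=1,PS=0
  L1 @0x17[7] → 0x19007  P=1,RW=1,US=1,PS=0
  L2 @0x19[16] → 0x1A007  P=1,RW=1,US=1,PS=0
  L3 @0x1A[7] → 0x1B007  P=1,RW=1,US=1,PS=0
  ⇒ phys 0x1B822  [4 reads]
#1 VA=0x881C2007822 (r,kernel):
  TLB hit vpn=0x881C2007 → PA=0x1B822
#2 VA=0xC0341C03E7A (w,user):
  L0 @0x14[24] → 0x1F007  P=1,RW=1,US=1,PS=0
  L1 @0x1F[13] → 0x20007  P=1,RW=1,US=1,PS=0
  L2 @0x20[14] → 0x23007  P=1,RW=1,US=1,PS=0
  L3 @0x23[3] → 0x27007  P=1,RW=1,US=1,PS=0
  ⇒ phys 0x27E7A  [4 reads]
#3 VA=0x8044061044D (r,user):
  L0 @0x14[16] → 0x29007  P=1,RW=1,US=1,PS=0
  L1 @0x29[17] → 0x2A007  P=1,RW=1,US=1,PS=0
  L2 @0x2A[3] → 0x2B007  P=1,RW=1,US=1,PS=0
  L3 @0x2B[16] → 0x62002  P=0,RW=1,US=0,PS=0
  → PAGE_NOT_PRESENT  (4 entries read)
#4 VA=0x90703A077E0 (w,user):
  L0 @0x14[18] → 0x2F007  P=1,RW=1,US=1,PS=0
  L1 @0x2F[28] → 0x31007  P=1,RW=1,US=1,PS=0
  L2 @0x31[29] → 0x33007  P=1,RW=1,US=1,PS=0
  L3 @0x33[7] → 0x37007  P=1,RW=1,US=1,PS=0
  ⇒ phys 0x377E0  [4 reads]

Access #2 PA: 0x27E7A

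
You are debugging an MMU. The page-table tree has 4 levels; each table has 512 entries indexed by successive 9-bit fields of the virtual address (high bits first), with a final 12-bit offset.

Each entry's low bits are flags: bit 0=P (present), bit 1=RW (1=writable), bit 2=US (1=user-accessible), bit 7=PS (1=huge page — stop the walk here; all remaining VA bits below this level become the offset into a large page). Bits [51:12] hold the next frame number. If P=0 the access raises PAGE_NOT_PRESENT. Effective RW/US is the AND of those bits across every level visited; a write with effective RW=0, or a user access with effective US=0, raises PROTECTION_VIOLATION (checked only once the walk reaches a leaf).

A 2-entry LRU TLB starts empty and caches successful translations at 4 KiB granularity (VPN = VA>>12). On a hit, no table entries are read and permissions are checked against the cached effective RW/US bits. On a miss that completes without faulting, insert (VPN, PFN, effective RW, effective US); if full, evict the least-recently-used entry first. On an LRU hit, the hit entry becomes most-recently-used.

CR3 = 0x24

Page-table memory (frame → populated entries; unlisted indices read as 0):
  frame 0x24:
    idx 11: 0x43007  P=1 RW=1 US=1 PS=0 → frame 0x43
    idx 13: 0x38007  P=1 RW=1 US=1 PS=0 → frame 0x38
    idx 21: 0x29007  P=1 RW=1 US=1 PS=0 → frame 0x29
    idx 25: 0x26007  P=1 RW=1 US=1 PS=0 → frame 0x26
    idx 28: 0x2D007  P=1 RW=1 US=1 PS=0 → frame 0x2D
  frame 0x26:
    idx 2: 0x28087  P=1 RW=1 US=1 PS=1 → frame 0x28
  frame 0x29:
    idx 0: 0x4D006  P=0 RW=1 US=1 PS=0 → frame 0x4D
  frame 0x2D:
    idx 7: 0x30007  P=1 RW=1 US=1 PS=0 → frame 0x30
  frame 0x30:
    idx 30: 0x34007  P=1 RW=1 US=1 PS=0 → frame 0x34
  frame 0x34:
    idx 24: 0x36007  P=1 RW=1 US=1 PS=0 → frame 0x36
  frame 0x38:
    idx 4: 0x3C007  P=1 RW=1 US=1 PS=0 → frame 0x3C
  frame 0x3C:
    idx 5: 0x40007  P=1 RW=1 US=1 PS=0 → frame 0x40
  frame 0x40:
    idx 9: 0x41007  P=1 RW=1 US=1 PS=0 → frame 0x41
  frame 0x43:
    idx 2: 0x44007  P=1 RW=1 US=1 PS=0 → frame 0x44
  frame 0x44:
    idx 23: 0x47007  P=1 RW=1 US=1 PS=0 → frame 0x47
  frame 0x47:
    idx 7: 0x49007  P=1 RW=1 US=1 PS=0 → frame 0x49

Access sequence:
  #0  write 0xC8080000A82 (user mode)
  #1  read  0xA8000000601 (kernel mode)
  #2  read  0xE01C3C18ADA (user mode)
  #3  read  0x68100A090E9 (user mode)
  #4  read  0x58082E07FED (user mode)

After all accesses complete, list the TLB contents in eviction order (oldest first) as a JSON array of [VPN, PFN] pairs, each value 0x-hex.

Trace:
#0 VA=0xC8080000A82 (w,user):
  L0 @0x24[25] → 0x26007  P=1,RW=1,US=1,PS=0
  L1 @0x26[2] → 0x28087  P=1,RW=1,US=1,PS=1
  ⇒ phys 0x28A82 (huge @L1)  [2 reads]
#1 VA=0xA8000000601 (r,kernel):
  L0 @0x24[21] → 0x29007  P=1,RW=1,US=1,PS=0
  L1 @0x29[0] → 0x4D006  P=0,RW=1,US=1,PS=0
  ⇒ fault: PAGE_NOT_PRESENT  — 2 lookups
#2 VA=0xE01C3C18ADA (r,user):
  L0 @0x24[28] → 0x2D007  P=1,RW=1,US=1,PS=0
  L1 @0x2D[7] → 0x30007  P=1,RW=1,US=1,PS=0
  L2 @0x30[30] → 0x34007  P=1,RW=1,US=1,PS=0
  L3 @0x34[24] → 0x36007  P=1,RW=1,US=1,PS=0
  ⇒ phys 0x36ADA  [4 reads]
#3 VA=0x68100A090E9 (r,user):
  L0 @0x24[13] → 0x38007  P=1,RW=1,US=1,PS=0
  L1 @0x38[4] → 0x3C007  P=1,RW=1,US=1,PS=0
  L2 @0x3C[5] → 0x40007  P=1,RW=1,US=1,PS=0
  L3 @0x40[9] → 0x41007  P=1,RW=1,US=1,PS=0
  ⇒ phys 0x410E9  [4 reads]
#4 VA=0x58082E07FED (r,user):
  L0 @0x24[11] → 0x43007  P=1,RW=1,US=1,PS=0
  L1 @0x43[2] → 0x44007  P=1,RW=1,US=1,PS=0
  L2 @0x44[23] → 0x47007  P=1,RW=1,US=1,PS=0
  L3 @0x47[7] → 0x49007  P=1,RW=1,US=1,PS=0
  ⇒ phys 0x49FED  [4 reads]

TLB: [["0x68100A09", "0x41"], ["0x58082E07", "0x49"]]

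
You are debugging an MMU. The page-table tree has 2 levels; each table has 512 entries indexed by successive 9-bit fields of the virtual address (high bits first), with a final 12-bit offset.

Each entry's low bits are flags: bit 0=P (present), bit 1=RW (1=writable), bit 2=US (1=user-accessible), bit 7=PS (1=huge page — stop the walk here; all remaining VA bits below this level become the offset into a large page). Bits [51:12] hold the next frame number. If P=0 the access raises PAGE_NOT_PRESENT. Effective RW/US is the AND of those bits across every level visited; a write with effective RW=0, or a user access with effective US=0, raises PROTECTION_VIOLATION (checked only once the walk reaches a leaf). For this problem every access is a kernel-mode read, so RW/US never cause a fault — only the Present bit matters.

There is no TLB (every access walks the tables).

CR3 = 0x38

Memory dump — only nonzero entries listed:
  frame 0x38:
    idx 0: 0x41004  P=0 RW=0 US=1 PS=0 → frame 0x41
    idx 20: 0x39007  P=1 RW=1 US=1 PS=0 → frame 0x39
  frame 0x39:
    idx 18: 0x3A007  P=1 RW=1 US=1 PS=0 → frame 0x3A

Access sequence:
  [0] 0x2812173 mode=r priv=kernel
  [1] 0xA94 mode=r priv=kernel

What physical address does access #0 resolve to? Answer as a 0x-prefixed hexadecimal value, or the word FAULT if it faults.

Per-access translation:
#0 VA=0x2812173 (r,kernel):
  L0 @0x38[20] → 0x39007  P=1,RW=1,US=1,PS=0
  L1 @0x39[18] → 0x3A007  P=1,RW=1,US=1,PS=0
  ✓ 0x3A173  — 2 lookups
#1 VA=0xA94 (r,kernel):
  L0 @0x38[0] → 0x41004  P=0,RW=0,US=1,PS=0
  ⇒ fault: PAGE_NOT_PRESENT  — 1 lookups

Access #0 PA: 0x3A173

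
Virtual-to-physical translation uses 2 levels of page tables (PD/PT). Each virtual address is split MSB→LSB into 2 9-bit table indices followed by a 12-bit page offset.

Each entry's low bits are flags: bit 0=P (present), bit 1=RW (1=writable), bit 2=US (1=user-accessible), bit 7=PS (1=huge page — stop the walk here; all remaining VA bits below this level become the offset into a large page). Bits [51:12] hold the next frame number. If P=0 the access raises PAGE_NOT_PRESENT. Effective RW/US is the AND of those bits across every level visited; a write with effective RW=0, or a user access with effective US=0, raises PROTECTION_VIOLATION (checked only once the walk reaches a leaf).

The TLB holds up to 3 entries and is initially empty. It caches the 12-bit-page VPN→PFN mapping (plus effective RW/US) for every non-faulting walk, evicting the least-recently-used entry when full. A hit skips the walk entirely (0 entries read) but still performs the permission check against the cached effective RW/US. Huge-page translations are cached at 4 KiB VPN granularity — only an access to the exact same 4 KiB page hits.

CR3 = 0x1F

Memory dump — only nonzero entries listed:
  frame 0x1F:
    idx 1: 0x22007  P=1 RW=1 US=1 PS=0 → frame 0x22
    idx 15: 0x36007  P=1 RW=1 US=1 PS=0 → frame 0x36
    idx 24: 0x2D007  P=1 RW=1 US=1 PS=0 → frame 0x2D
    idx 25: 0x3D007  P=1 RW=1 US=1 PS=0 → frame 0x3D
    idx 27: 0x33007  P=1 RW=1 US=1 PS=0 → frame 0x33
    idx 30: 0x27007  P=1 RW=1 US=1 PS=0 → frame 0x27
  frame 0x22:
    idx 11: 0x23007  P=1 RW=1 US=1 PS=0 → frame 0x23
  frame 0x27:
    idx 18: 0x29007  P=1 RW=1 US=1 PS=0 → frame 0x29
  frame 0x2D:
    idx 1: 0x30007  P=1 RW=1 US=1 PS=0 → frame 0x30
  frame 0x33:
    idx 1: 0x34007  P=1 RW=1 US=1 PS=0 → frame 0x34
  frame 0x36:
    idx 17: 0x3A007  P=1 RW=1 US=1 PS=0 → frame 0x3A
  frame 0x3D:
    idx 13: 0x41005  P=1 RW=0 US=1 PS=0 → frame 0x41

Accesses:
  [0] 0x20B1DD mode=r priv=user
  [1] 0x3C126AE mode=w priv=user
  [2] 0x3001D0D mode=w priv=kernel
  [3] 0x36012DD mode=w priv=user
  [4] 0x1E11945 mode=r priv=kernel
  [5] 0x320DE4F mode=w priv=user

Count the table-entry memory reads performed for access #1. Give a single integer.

Trace:
#0 VA=0x20B1DD (r,user):
  L0 @0x1F[1] → 0x22007  P=1,RW=1,US=1,PS=0
  L1 @0x22[11] → 0x23007  P=1,RW=1,US=1,PS=0
  ⇒ phys 0x231DD  [2 reads]
#1 VA=0x3C126AE (w,user):
  L0 @0x1F[30] → 0x27007  P=1,RW=1,US=1,PS=0
  L1 @0x27[18] → 0x29007  P=1,RW=1,US=1,PS=0
  ⇒ phys 0x296AE  [2 reads]
#2 VA=0x3001D0D (w,kernel):
  L0 @0x1F[24] → 0x2D007  P=1,RW=1,US=1,PS=0
  L1 @0x2D[1] → 0x30007  P=1,RW=1,US=1,PS=0
  ⇒ phys 0x30D0D  [2 reads]
#3 VA=0x36012DD (w,user):
  L0 @0x1F[27] → 0x33007  P=1,RW=1,US=1,PS=0
  L1 @0x33[1] → 0x34007  P=1,RW=1,US=1,PS=0
  ⇒ phys 0x342DD  [2 reads]
#4 VA=0x1E11945 (r,kernel):
  L0 @0x1F[15] → 0x36007  P=1,RW=1,US=1,PS=0
  L1 @0x36[17] → 0x3A007  P=1,RW=1,US=1,PS=0
  ⇒ phys 0x3A945  [2 reads]
#5 VA=0x320DE4F (w,user):
  L0 @0x1F[25] → 0x3D007  P=1,RW=1,US=1,PS=0
  L1 @0x3D[13] → 0x41005  P=1,RW=0,US=1,PS=0
  → PROTECTION_VIOLATION  (2 entries read)

Entries read for #1: 2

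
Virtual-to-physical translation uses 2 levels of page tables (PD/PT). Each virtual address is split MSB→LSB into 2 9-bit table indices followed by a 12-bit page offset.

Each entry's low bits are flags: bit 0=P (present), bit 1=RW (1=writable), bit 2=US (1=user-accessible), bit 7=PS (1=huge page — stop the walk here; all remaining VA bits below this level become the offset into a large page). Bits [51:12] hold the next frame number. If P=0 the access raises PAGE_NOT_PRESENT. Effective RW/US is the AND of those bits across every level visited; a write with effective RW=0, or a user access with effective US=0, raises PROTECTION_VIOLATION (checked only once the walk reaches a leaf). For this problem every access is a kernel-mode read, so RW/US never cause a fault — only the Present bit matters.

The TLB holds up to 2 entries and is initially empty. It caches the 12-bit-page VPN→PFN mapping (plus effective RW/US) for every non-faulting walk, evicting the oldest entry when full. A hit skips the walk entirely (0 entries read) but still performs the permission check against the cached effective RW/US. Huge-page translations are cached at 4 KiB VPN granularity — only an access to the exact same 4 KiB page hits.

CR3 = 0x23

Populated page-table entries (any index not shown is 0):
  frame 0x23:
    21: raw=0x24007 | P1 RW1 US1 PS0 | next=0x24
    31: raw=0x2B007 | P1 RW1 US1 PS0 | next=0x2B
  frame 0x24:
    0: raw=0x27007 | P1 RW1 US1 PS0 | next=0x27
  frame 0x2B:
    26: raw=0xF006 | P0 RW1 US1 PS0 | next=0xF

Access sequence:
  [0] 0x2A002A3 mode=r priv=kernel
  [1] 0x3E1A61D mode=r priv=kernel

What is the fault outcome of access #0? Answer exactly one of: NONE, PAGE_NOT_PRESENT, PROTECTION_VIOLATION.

Walk each access:
#0 VA=0x2A002A3 (r,kernel):
  [0] read 0x23 idx=21: raw=0x24007 flags P=1 W=1 U=1 S=0
  [1] read 0x24 idx=0: raw=0x27007 flags P=1 W=1 U=1 S=0
  → PA=0x272A3  (2 entries read)
#1 VA=0x3E1A61D (r,kernel):
  [0] read 0x23 idx=31: raw=0x2B007 flags P=1 W=1 U=1 S=0
  [1] read 0x2B idx=26: raw=0xF006 flags P=0 W=1 U=1 S=0
  → PAGE_NOT_PRESENT  (2 entries read)

Access #0 fault: NONE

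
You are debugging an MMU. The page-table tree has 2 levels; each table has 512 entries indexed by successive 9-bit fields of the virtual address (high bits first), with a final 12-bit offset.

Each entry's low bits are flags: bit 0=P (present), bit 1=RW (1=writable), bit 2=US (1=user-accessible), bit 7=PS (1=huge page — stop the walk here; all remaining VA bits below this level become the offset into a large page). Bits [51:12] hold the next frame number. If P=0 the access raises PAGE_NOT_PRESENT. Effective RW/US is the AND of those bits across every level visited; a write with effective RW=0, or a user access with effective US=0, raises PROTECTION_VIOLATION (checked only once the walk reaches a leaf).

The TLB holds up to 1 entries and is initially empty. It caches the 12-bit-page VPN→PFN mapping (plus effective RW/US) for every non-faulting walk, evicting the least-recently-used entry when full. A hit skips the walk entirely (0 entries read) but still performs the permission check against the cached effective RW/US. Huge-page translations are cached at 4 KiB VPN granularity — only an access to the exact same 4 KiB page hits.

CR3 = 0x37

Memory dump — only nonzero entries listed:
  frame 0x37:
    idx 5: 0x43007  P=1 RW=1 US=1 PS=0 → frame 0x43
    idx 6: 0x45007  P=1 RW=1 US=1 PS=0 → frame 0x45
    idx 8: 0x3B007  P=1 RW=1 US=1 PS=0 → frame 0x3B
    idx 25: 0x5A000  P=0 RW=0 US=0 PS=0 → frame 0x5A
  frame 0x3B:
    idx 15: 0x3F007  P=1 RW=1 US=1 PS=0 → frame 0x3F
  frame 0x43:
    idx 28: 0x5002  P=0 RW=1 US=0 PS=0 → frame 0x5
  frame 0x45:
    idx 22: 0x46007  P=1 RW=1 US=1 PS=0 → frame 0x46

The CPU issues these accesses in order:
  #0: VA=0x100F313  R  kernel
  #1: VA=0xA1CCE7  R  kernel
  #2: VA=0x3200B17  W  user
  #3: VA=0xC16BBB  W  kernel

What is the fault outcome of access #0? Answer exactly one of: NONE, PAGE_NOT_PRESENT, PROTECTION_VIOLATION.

Walk each access:
#0 VA=0x100F313 (r,kernel):
  L0: frame=0x37 idx=8 entry=0x3B007 [P=1 RW=1 US=1 PS=0]
  L1: frame=0x3B idx=15 entry=0x3F007 [P=1 RW=1 US=1 PS=0]
  → PA=0x3F313  (2 entries read)
#1 VA=0xA1CCE7 (r,kernel):
  L0: frame=0x37 idx=5 entry=0x43007 [P=1 RW=1 US=1 PS=0]
  L1: frame=0x43 idx=28 entry=0x5002 [P=0 RW=1 US=0 PS=0]
  ✗ PAGE_NOT_PRESENT  [2 reads]
#2 VA=0x3200B17 (w,user):
  L0: frame=0x37 idx=25 entry=0x5A000 [P=0 RW=0 US=0 PS=0]
  ✗ PAGE_NOT_PRESENT  [1 reads]
#3 VA=0xC16BBB (w,kernel):
  L0: frame=0x37 idx=6 entry=0x45007 [P=1 RW=1 US=1 PS=0]
  L1: frame=0x45 idx=22 entry=0x46007 [P=1 RW=1 US=1 PS=0]
  → PA=0x46BBB  (2 entries read)

Access #0 fault: NONE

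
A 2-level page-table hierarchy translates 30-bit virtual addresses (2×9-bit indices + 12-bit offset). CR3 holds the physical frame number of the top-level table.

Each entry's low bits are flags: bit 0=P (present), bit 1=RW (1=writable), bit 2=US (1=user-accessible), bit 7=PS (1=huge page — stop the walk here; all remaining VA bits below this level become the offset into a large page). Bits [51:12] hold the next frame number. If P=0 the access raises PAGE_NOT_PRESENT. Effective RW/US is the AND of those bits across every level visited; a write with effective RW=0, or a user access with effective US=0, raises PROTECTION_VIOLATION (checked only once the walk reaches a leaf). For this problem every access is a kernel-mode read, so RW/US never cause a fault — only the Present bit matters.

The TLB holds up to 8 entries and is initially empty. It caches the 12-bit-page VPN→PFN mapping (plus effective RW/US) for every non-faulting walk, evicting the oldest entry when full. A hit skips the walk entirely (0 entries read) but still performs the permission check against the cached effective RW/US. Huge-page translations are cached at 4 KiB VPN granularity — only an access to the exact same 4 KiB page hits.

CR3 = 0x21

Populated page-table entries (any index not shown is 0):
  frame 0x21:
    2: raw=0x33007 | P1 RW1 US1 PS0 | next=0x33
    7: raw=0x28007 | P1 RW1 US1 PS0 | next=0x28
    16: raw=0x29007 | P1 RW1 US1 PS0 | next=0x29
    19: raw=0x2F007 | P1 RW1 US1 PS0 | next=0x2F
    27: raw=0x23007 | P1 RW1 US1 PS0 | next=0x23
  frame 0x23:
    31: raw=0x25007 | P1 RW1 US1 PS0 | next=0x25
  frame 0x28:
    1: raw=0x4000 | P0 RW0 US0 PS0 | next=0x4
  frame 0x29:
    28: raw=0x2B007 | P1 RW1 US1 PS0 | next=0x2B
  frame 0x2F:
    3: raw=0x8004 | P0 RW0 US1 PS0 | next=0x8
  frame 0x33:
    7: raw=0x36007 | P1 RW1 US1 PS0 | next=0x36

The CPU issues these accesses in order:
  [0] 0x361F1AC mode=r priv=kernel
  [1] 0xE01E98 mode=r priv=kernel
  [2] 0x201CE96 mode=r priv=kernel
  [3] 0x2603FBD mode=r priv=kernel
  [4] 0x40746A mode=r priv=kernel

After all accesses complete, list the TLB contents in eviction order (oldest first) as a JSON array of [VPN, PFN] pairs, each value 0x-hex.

Per-access translation:
#0 VA=0x361F1AC (r,kernel):
  L0: frame=0x21 idx=27 entry=0x23007 [P=1 RW=1 US=1 PS=0]
  L1: frame=0x23 idx=31 entry=0x25007 [P=1 RW=1 US=1 PS=0]
  → PA=0x251AC  (2 entries read)
#1 VA=0xE01E98 (r,kernel):
  L0: frame=0x21 idx=7 entry=0x28007 [P=1 RW=1 US=1 PS=0]
  L1: frame=0x28 idx=1 entry=0x4000 [P=0 RW=0 US=0 PS=0]
  ⇒ fault: PAGE_NOT_PRESENT  — 2 lookups
#2 VA=0x201CE96 (r,kernel):
  L0: frame=0x21 idx=16 entry=0x29007 [P=1 RW=1 US=1 PS=0]
  L1: frame=0x29 idx=28 entry=0x2B007 [P=1 RW=1 US=1 PS=0]
  → PA=0x2BE96  (2 entries read)
#3 VA=0x2603FBD (r,kernel):
  L0: frame=0x21 idx=19 entry=0x2F007 [P=1 RW=1 US=1 PS=0]
  L1: frame=0x2F idx=3 entry=0x8004 [P=0 RW=0 US=1 PS=0]
  ⇒ fault: PAGE_NOT_PRESENT  — 2 lookups
#4 VA=0x40746A (r,kernel):
  L0: frame=0x21 idx=2 entry=0x33007 [P=1 RW=1 US=1 PS=0]
  L1: frame=0x33 idx=7 entry=0x36007 [P=1 RW=1 US=1 PS=0]
  → PA=0x3646A  (2 entries read)

TLB: [["0x361F", "0x25"], ["0x201C", "0x2B"], ["0x407", "0x36"]]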